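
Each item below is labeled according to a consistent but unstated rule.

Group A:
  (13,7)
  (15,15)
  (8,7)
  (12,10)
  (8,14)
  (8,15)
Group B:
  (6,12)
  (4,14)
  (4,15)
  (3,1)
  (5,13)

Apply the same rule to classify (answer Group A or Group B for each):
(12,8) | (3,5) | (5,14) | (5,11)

The pattern is that an item is 'Group A' exactly when: first ≥ 7.
(12,8) — first 12, hence Group A.
(3,5) — first 3, hence Group B.
(5,14) — first 5, hence Group B.
(5,11) — first 5, hence Group B.

Group A, Group B, Group B, Group B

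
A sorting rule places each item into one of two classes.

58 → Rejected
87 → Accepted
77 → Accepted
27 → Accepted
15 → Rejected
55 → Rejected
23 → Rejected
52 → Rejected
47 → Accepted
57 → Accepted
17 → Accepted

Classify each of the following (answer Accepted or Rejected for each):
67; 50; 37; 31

Comparing the two groups points to one rule — ends in digit 7.

Accepted, Rejected, Accepted, Rejected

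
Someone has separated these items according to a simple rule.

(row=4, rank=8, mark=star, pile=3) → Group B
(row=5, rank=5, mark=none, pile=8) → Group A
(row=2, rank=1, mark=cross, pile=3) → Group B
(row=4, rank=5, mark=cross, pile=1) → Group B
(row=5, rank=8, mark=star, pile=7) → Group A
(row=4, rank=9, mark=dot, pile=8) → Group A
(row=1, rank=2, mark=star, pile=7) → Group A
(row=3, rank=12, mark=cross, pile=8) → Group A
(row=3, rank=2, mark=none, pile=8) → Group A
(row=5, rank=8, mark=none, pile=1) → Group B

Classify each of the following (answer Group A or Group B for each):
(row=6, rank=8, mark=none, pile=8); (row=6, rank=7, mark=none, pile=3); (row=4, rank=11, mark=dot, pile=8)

Group A, Group B, Group A

The common property of the 'Group A' items is: pile ≥ 7. No 'Group B' item has it.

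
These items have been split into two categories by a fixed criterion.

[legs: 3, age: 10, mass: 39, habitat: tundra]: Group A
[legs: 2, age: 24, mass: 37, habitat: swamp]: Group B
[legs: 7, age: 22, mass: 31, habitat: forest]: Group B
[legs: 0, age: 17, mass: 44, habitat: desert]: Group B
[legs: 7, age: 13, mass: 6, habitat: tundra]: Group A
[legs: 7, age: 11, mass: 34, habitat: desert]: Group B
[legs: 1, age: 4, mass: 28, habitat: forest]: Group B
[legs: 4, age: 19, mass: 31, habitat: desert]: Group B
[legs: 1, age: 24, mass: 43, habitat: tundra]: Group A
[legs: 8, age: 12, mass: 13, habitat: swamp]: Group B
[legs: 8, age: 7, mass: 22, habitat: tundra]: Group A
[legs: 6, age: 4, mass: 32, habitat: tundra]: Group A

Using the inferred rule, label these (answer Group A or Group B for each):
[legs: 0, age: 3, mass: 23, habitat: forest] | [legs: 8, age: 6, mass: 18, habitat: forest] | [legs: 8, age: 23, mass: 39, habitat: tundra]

Group B, Group B, Group A

The pattern is that an item is 'Group A' exactly when: habitat is tundra.
[legs: 0, age: 3, mass: 23, habitat: forest] — habitat is forest, hence Group B.
[legs: 8, age: 6, mass: 18, habitat: forest] — habitat is forest, hence Group B.
[legs: 8, age: 23, mass: 39, habitat: tundra] — habitat is tundra, hence Group A.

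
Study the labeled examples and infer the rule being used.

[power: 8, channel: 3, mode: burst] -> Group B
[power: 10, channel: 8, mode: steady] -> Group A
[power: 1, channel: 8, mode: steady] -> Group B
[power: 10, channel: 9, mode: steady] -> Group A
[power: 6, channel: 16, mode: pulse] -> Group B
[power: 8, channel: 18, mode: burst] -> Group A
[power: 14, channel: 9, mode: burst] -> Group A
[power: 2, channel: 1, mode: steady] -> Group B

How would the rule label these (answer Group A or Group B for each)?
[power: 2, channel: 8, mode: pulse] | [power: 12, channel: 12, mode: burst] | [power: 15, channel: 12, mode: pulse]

'Group A' ⟺ channel ≥ 8 AND power ≥ 8.
[power: 2, channel: 8, mode: pulse]: Group B (channel = 8, power = 2). [power: 12, channel: 12, mode: burst]: Group A (channel = 12, power = 12). [power: 15, channel: 12, mode: pulse]: Group A (channel = 12, power = 15).

Group B, Group A, Group A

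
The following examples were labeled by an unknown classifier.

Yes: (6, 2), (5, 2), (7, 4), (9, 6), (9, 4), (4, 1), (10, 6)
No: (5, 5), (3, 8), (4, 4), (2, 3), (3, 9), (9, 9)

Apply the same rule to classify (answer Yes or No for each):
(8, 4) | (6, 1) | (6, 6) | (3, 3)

Every 'Yes' example satisfies: first > second. None of the 'No' examples do.
(8, 4): 8 > 4, satisfies this → Yes. (6, 1): 6 > 1, satisfies this → Yes. (6, 6): 6 = 6, fails this test → No. (3, 3): 3 = 3, fails this test → No.

Yes, Yes, No, No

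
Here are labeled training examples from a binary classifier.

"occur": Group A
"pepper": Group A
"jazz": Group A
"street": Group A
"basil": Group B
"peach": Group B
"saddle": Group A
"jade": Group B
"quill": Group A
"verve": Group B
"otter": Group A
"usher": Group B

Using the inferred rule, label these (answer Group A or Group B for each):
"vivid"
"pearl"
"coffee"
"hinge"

Group B, Group B, Group A, Group B

The rule appears to be: has a double letter.
"vivid": no doubled letter — fails the rule, so Group B. "pearl": no doubled letter — fails the rule, so Group B. "coffee": 'ff' doubled — qualifies, so Group A. "hinge": no doubled letter — fails the rule, so Group B.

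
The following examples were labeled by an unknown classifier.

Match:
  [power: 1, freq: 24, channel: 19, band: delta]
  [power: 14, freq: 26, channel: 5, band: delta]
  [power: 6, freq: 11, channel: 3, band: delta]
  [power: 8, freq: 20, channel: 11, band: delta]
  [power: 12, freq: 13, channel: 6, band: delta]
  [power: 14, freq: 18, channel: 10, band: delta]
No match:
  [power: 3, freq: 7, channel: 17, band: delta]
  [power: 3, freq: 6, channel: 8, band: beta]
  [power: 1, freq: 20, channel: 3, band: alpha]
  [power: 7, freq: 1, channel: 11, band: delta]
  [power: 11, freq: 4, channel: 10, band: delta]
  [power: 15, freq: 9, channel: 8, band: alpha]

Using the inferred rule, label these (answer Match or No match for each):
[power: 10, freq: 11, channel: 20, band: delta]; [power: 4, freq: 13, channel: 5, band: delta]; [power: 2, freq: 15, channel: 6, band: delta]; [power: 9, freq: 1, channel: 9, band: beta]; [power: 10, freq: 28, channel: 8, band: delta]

Match, Match, Match, No match, Match

The common property of the 'Match' items is: band is delta AND freq ≥ 9. No 'No match' item has it.
[power: 10, freq: 11, channel: 20, band: delta] → band is delta, freq = 11 → Match.
[power: 4, freq: 13, channel: 5, band: delta] → band is delta, freq = 13 → Match.
[power: 2, freq: 15, channel: 6, band: delta] → band is delta, freq = 15 → Match.
[power: 9, freq: 1, channel: 9, band: beta] → band is beta, freq = 1 → No match.
[power: 10, freq: 28, channel: 8, band: delta] → band is delta, freq = 28 → Match.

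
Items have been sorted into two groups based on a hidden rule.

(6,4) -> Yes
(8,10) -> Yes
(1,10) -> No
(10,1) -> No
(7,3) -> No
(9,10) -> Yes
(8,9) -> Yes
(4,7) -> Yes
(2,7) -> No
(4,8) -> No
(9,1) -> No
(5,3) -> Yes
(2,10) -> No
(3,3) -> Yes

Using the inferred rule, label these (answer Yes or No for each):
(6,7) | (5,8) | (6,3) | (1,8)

'Yes' ⟺ |first − second| ≤ 3.
(6,7): |6−7| = 1, satisfies this → Yes.
(5,8): |5−8| = 3, satisfies this → Yes.
(6,3): |6−3| = 3, satisfies this → Yes.
(1,8): |1−8| = 7, does not satisfy this → No.

Yes, Yes, Yes, No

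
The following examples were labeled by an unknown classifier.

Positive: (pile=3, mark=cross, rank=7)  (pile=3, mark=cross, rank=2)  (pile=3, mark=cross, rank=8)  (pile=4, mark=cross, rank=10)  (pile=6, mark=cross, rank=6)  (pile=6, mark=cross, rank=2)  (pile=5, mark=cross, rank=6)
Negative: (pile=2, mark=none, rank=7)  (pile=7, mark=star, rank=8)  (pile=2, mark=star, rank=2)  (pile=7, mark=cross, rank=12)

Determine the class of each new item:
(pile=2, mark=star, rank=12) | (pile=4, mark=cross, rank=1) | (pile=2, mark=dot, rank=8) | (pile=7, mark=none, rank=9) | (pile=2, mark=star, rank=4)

Negative, Positive, Negative, Negative, Negative

The simplest hypothesis consistent with all the labels is: mark is cross AND pile ≤ 6.
Negative: (pile=2, mark=star, rank=12), since mark is star, pile = 2.
Positive: (pile=4, mark=cross, rank=1), since mark is cross, pile = 4.
Negative: (pile=2, mark=dot, rank=8), since mark is dot, pile = 2.
Negative: (pile=7, mark=none, rank=9), since mark is none, pile = 7.
Negative: (pile=2, mark=star, rank=4), since mark is star, pile = 2.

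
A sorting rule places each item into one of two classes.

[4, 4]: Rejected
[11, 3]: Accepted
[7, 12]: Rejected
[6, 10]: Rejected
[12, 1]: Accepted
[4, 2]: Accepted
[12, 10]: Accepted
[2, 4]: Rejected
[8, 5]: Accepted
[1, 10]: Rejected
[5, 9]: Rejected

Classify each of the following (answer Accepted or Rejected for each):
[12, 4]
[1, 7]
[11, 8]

The pattern is that an item is 'Accepted' exactly when: first > second.

Accepted, Rejected, Accepted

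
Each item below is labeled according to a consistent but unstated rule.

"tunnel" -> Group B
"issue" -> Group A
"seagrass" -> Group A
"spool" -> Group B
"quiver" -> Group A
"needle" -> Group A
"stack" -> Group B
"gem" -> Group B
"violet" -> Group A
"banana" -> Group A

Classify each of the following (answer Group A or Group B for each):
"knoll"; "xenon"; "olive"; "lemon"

The simplest hypothesis consistent with all the labels is: has ≥ 3 vowels.
"knoll" — 1 vowel, hence Group B. "xenon" — 2 vowels, hence Group B. "olive" — 3 vowels, hence Group A. "lemon" — 2 vowels, hence Group B.

Group B, Group B, Group A, Group B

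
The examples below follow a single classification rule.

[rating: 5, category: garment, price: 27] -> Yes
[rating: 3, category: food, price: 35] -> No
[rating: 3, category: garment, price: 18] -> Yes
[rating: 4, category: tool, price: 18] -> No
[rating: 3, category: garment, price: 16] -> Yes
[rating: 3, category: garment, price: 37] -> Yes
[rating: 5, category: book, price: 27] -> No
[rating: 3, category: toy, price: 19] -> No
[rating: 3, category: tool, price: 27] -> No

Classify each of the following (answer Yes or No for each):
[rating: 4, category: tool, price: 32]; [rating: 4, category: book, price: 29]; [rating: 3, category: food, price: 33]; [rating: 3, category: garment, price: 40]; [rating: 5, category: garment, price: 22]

The simplest hypothesis consistent with all the labels is: category is garment.
[rating: 4, category: tool, price: 32]: category is tool, lacks this property → No. [rating: 4, category: book, price: 29]: category is book, lacks this property → No. [rating: 3, category: food, price: 33]: category is food, lacks this property → No. [rating: 3, category: garment, price: 40]: category is garment, fits → Yes. [rating: 5, category: garment, price: 22]: category is garment, fits → Yes.

No, No, No, Yes, Yes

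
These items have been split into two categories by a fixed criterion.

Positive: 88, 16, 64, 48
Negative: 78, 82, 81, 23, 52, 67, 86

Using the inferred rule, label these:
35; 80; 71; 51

Looking at the examples, the only property every 'Positive' case has and every 'Negative' case lacks is: multiple of 8.
35: 35 = 8·4 + 3 — fails the rule, so Negative. 80: 80 = 8·10 — passes, so Positive. 71: 71 = 8·8 + 7 — fails the rule, so Negative. 51: 51 = 8·6 + 3 — fails the rule, so Negative.

Negative, Positive, Negative, Negative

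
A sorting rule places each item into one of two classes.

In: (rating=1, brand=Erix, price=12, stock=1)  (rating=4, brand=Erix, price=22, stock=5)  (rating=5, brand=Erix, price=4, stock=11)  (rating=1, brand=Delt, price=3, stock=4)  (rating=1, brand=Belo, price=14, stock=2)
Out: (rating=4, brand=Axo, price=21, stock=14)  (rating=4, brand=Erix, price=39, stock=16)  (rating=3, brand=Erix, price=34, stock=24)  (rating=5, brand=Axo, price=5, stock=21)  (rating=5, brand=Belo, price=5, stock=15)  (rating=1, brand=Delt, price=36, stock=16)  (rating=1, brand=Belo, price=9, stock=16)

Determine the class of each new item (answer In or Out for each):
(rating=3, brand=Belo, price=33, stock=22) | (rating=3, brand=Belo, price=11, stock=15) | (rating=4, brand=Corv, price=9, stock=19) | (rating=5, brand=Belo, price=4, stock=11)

Out, Out, Out, In

The pattern is that an item is 'In' exactly when: stock ≤ 11.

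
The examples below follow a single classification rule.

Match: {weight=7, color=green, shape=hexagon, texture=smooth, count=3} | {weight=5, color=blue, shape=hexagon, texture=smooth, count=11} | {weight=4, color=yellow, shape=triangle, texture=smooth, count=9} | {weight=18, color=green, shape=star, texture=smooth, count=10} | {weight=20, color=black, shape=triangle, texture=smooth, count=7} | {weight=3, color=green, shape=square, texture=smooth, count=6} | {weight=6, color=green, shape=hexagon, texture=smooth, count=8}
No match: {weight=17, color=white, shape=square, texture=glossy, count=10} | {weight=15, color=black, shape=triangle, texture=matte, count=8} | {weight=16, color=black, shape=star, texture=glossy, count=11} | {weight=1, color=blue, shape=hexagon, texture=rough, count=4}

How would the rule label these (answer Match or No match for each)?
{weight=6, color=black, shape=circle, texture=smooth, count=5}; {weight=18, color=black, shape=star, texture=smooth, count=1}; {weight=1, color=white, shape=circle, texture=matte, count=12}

Match, Match, No match

All 'Match' examples share one property — texture is smooth — and every 'No match' example lacks it.
{weight=6, color=black, shape=circle, texture=smooth, count=5}: texture is smooth — checks out, so Match. {weight=18, color=black, shape=star, texture=smooth, count=1}: texture is smooth — checks out, so Match. {weight=1, color=white, shape=circle, texture=matte, count=12}: texture is matte — does not fit, so No match.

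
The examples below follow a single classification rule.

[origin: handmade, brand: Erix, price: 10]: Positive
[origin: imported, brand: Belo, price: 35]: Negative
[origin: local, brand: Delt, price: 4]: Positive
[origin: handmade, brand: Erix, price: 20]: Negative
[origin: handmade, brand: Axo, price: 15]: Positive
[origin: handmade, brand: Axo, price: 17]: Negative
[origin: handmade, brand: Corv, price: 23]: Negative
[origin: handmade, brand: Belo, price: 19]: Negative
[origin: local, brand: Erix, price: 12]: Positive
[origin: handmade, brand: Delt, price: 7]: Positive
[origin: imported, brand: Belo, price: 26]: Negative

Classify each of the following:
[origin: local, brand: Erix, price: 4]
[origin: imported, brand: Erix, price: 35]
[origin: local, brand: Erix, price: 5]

Positive, Negative, Positive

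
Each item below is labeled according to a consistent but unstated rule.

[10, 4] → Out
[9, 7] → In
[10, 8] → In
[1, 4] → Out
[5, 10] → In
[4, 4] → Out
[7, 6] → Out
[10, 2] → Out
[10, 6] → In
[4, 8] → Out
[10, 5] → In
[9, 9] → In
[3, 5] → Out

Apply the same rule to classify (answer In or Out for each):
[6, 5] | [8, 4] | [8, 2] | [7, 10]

Out, Out, Out, In

The classifier is using: sum ≥ 15.
[6, 5]: 6+5 = 11 — fails the rule, so Out.
[8, 4]: 8+4 = 12 — fails the rule, so Out.
[8, 2]: 8+2 = 10 — fails the rule, so Out.
[7, 10]: 7+10 = 17 — meets the rule, so In.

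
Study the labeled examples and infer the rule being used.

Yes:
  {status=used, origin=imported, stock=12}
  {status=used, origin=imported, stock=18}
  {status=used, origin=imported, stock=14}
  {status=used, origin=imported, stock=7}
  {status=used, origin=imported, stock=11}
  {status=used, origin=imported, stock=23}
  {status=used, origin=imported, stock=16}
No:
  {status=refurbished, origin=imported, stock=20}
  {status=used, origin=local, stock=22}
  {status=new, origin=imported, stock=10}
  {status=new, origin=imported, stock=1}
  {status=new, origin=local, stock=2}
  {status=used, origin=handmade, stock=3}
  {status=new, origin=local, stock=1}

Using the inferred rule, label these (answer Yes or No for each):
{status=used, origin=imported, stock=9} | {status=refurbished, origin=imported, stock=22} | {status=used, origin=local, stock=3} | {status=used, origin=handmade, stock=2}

The rule appears to be: status is used AND origin is imported.

Yes, No, No, No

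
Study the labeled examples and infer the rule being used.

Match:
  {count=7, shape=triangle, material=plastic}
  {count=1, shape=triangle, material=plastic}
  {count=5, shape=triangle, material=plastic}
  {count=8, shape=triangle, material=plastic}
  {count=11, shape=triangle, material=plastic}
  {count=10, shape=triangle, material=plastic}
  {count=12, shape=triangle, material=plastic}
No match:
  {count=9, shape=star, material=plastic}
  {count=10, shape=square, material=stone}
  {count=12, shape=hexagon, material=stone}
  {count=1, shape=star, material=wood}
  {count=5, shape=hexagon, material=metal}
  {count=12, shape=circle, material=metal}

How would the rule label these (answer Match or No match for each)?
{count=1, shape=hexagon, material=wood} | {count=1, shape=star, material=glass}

Comparing the two groups points to one rule — shape is triangle.
{count=1, shape=hexagon, material=wood} — shape is hexagon, hence No match. {count=1, shape=star, material=glass} — shape is star, hence No match.

No match, No match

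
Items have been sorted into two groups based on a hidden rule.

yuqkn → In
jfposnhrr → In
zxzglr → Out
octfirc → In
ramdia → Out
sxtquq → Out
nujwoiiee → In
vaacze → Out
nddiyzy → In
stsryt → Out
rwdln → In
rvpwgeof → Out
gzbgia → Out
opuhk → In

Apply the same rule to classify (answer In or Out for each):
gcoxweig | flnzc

Out, In

The classifier is using: odd length.
gcoxweig: length 8 — does not fit, so Out. flnzc: length 5 — passes, so In.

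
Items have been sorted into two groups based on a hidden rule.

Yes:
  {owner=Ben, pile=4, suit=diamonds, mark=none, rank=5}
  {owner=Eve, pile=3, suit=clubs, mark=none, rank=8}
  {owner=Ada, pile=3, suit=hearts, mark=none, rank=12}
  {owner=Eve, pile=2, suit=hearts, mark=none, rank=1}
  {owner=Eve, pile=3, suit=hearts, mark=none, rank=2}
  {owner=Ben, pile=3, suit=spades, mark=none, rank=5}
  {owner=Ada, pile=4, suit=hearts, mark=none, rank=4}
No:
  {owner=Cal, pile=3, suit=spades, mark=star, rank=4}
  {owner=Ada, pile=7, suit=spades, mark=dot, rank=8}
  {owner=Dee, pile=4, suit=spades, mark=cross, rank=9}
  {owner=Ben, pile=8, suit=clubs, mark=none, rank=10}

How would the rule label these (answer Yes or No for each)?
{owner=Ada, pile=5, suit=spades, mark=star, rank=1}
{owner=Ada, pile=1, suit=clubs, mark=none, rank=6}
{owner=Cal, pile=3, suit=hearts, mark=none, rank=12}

No, Yes, Yes

The rule appears to be: mark is none AND pile ≤ 4.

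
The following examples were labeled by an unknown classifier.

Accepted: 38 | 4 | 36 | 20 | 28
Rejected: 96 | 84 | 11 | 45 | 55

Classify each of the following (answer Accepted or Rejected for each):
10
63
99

The common property of the 'Accepted' items is: even AND at most 38. No 'Rejected' item has it.
10 → 10 is even, 10 ≤ 38 → Accepted.
63 → 63 is odd, 63 > 38 → Rejected.
99 → 99 is odd, 99 > 38 → Rejected.

Accepted, Rejected, Rejected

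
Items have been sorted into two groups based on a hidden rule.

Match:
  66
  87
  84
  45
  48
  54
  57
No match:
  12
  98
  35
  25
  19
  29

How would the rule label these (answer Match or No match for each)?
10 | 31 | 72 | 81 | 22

No match, No match, Match, Match, No match

Every 'Match' example satisfies: multiple of 3 AND at least 19. None of the 'No match' examples do.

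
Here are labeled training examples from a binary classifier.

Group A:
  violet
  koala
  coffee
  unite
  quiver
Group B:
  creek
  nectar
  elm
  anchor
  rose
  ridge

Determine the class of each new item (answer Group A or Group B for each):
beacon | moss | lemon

Group A, Group B, Group B

The common property of the 'Group A' items is: has ≥ 3 vowels. No 'Group B' item has it.
beacon: 3 vowels — passes, so Group A.
moss: 1 vowel — does not pass, so Group B.
lemon: 2 vowels — does not pass, so Group B.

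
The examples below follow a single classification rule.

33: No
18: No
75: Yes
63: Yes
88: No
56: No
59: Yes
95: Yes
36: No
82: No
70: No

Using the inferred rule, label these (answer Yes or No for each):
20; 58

No, No

One predicate separates the groups cleanly: ≡ 3 (mod 4).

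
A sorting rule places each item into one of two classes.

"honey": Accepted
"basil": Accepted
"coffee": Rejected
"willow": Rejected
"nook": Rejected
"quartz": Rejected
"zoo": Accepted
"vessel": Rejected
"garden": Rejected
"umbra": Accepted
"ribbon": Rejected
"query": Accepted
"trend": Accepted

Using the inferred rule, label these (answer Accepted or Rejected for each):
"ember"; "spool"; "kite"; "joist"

Checking candidate rules against both groups, what survives is: odd length.
Accepted: "ember", since length 5.
Accepted: "spool", since length 5.
Rejected: "kite", since length 4.
Accepted: "joist", since length 5.

Accepted, Accepted, Rejected, Accepted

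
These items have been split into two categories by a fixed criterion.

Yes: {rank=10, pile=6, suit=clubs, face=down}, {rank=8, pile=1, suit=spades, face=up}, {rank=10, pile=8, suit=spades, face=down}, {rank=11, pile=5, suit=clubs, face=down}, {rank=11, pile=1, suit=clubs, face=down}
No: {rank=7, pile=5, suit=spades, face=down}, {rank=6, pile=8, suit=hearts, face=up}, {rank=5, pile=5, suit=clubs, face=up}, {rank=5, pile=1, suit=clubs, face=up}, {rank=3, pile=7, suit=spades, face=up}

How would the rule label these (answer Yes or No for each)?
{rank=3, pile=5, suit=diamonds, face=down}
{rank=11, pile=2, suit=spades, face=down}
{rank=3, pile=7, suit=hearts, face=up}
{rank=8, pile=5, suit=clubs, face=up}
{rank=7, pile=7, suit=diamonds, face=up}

Rule: rank ≥ 8. This holds for each 'Yes' example and fails for each 'No' one.

No, Yes, No, Yes, No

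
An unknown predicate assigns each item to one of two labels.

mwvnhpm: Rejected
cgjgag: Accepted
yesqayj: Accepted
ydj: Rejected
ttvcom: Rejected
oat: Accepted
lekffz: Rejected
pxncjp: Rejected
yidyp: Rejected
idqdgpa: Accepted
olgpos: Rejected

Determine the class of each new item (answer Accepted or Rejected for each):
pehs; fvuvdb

Rejected, Rejected

The classifier is using: contains 'a'.
pehs — no 'a', hence Rejected.
fvuvdb — no 'a', hence Rejected.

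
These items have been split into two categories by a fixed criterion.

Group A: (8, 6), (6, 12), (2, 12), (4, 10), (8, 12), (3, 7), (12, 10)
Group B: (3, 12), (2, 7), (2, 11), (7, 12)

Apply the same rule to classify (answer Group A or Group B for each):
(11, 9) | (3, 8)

Group A, Group B

The classifier is using: sum is even.
(11, 9) — 11+9 = 20, hence Group A.
(3, 8) — 3+8 = 11, hence Group B.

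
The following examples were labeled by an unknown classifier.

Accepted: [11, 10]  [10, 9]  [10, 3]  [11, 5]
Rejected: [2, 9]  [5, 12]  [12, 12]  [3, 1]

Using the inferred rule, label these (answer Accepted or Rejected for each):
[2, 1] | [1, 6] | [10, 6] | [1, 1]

The distinguishing property — first > second AND sum ≥ 11 — holds for all the 'Accepted' cases and none of the 'Rejected' cases.

Rejected, Rejected, Accepted, Rejected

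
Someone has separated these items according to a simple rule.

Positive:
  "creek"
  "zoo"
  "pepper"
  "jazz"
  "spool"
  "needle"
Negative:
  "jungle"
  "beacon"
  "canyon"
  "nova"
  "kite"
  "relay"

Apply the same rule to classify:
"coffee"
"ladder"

One predicate separates the groups cleanly: has a double letter.

Positive, Positive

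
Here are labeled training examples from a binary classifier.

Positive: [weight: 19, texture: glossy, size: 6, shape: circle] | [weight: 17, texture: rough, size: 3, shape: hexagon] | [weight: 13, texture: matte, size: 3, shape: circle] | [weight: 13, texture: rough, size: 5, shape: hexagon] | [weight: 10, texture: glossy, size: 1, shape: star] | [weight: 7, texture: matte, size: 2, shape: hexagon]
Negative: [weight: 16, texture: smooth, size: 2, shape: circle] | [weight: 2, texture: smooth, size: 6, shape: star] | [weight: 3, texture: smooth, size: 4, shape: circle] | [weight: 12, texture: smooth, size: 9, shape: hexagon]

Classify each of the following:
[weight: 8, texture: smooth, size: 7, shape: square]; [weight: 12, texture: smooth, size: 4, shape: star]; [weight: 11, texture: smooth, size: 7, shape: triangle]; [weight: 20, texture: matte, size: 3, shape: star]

Negative, Negative, Negative, Positive

Comparing the two groups points to one rule — texture is not smooth.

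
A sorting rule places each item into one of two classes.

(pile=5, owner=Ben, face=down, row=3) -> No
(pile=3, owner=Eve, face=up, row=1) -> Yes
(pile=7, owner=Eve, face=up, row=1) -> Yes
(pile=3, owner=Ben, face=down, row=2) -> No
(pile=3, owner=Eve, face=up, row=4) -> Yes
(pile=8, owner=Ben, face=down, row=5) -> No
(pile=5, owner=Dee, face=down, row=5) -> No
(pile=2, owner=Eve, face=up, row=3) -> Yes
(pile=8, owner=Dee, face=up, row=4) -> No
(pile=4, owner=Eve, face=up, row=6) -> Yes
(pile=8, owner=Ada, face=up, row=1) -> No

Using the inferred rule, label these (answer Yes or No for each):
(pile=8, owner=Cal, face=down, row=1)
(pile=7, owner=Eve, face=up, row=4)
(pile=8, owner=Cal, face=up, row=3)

No, Yes, No

Comparing the two groups points to one rule — owner is Eve.
No: (pile=8, owner=Cal, face=down, row=1), since owner is Cal. Yes: (pile=7, owner=Eve, face=up, row=4), since owner is Eve. No: (pile=8, owner=Cal, face=up, row=3), since owner is Cal.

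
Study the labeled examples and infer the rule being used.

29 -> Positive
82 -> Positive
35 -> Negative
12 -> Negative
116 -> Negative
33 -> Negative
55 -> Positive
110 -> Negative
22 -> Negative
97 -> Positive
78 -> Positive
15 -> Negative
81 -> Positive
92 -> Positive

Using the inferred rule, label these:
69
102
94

The pattern is that an item is 'Positive' exactly when: digit sum ≥ 9.
69: digit sum 6+9 = 15 — checks out, so Positive.
102: digit sum 1+0+2 = 3 — does not pass, so Negative.
94: digit sum 9+4 = 13 — checks out, so Positive.

Positive, Negative, Positive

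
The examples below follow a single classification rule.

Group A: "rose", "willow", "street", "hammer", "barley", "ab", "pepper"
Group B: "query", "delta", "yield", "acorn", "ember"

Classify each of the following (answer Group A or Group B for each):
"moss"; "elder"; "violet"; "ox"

Group A, Group B, Group A, Group A

Looking at the examples, the only property every 'Group A' case has and every 'Group B' case lacks is: even length.
"moss": length 4 — satisfies this, so Group A.
"elder": length 5 — fails the rule, so Group B.
"violet": length 6 — satisfies this, so Group A.
"ox": length 2 — satisfies this, so Group A.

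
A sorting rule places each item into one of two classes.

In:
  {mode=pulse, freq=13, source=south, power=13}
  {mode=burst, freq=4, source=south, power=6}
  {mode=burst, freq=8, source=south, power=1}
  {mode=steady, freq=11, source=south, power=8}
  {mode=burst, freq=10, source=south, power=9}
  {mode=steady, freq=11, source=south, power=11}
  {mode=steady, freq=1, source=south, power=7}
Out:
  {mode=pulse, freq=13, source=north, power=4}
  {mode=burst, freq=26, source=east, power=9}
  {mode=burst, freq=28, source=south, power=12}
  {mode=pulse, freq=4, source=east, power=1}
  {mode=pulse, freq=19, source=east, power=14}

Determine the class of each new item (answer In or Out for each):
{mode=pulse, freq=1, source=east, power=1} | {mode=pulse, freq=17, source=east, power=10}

Out, Out

All 'In' examples share one property — source is south AND freq ≤ 13 — and every 'Out' example lacks it.
Out: {mode=pulse, freq=1, source=east, power=1}, since source is east, freq = 1. Out: {mode=pulse, freq=17, source=east, power=10}, since source is east, freq = 17.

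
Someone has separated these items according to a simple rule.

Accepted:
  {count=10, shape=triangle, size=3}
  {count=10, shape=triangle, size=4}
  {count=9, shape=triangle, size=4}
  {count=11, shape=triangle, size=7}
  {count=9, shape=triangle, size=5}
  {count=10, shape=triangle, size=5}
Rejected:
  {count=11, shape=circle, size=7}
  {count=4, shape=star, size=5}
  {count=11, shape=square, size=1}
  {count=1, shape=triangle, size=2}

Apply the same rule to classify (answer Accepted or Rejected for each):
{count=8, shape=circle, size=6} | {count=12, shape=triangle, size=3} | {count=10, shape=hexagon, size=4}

Rejected, Accepted, Rejected

Every 'Accepted' example satisfies: shape is triangle AND size ≥ 3. None of the 'Rejected' examples do.
{count=8, shape=circle, size=6}: Rejected (shape is circle, size = 6).
{count=12, shape=triangle, size=3}: Accepted (shape is triangle, size = 3).
{count=10, shape=hexagon, size=4}: Rejected (shape is hexagon, size = 4).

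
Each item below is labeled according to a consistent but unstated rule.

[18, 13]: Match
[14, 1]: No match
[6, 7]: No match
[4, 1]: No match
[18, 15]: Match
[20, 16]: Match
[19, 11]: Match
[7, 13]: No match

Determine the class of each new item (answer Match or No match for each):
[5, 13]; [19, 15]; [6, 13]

The common property of the 'Match' items is: sum ≥ 30. No 'No match' item has it.
No match: [5, 13], since 5+13 = 18. Match: [19, 15], since 19+15 = 34. No match: [6, 13], since 6+13 = 19.

No match, Match, No match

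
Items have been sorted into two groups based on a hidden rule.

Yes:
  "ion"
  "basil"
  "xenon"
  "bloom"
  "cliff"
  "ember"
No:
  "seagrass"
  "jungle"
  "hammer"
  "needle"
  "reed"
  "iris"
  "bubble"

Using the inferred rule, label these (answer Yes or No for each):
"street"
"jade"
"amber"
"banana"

'Yes' ⟺ odd length.
"street" — length 6, hence No. "jade" — length 4, hence No. "amber" — length 5, hence Yes. "banana" — length 6, hence No.

No, No, Yes, No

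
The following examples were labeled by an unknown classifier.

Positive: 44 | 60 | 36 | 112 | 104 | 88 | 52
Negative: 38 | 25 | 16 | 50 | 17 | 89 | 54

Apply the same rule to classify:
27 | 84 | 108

One predicate separates the groups cleanly: multiple of 4 AND at least 17.

Negative, Positive, Positive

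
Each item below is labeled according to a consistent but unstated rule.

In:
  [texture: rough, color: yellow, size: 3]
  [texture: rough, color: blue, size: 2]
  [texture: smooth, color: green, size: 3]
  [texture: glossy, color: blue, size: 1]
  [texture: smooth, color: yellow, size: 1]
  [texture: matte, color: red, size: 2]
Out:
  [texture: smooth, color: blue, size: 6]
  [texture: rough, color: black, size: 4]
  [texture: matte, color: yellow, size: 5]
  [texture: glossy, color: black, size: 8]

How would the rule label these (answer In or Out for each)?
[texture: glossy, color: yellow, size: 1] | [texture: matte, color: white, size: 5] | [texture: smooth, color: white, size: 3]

In, Out, In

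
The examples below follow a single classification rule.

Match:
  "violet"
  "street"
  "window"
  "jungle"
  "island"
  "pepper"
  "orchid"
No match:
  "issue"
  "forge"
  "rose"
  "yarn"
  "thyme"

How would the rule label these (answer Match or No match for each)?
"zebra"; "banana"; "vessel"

No match, Match, Match

The classifier is using: length 6.
No match: "zebra", since length 5. Match: "banana", since length 6. Match: "vessel", since length 6.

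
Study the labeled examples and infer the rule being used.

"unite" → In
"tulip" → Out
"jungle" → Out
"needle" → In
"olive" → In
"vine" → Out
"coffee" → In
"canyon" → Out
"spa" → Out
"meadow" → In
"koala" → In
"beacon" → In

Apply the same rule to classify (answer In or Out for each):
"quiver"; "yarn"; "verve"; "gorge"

In, Out, Out, Out

The common property of the 'In' items is: has ≥ 3 vowels. No 'Out' item has it.
In: "quiver", since 3 vowels.
Out: "yarn", since 1 vowel.
Out: "verve", since 2 vowels.
Out: "gorge", since 2 vowels.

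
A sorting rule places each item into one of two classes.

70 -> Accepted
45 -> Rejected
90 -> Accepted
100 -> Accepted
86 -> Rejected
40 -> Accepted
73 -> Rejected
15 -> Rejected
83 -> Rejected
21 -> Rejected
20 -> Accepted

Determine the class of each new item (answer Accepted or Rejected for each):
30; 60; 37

Accepted, Accepted, Rejected

Comparing the two groups points to one rule — multiple of 10.
Accepted: 30, since 30 = 10·3.
Accepted: 60, since 60 = 10·6.
Rejected: 37, since 37 = 10·3 + 7.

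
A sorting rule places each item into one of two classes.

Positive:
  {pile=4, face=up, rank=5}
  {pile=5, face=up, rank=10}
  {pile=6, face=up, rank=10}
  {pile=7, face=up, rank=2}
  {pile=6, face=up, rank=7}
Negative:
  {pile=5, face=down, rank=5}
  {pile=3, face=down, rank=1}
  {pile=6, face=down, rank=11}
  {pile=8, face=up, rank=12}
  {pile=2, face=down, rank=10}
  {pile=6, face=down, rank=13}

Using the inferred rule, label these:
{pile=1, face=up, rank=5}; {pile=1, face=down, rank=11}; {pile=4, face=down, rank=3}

Positive, Negative, Negative

The pattern is that an item is 'Positive' exactly when: face is up AND pile ≤ 7.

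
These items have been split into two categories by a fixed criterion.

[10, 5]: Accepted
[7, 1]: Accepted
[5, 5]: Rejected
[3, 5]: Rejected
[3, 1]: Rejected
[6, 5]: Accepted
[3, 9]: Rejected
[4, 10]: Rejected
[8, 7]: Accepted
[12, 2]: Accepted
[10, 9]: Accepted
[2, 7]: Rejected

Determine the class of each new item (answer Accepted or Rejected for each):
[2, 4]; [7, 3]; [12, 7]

Rejected, Accepted, Accepted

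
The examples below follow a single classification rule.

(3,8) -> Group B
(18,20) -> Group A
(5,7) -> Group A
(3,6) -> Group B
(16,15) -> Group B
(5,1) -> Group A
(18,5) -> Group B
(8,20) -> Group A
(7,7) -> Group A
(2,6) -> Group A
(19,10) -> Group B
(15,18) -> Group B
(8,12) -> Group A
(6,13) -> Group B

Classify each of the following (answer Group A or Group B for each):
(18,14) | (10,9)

Group A, Group B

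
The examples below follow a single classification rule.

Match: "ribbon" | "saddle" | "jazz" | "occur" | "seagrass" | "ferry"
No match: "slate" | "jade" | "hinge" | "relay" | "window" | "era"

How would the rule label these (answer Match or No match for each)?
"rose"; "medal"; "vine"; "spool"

No match, No match, No match, Match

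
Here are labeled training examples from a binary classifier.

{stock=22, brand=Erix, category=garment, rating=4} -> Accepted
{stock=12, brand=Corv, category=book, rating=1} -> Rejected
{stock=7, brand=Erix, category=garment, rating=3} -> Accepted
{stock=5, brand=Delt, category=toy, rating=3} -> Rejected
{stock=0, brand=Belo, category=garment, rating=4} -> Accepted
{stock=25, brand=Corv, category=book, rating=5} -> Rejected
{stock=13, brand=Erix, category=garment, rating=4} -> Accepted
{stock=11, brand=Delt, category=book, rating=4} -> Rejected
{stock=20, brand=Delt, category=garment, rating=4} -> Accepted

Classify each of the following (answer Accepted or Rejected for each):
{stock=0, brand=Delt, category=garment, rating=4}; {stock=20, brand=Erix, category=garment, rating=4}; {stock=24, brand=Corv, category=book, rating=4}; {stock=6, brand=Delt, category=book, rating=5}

Accepted, Accepted, Rejected, Rejected

The distinguishing property — category is garment — holds for all the 'Accepted' cases and none of the 'Rejected' cases.
Accepted: {stock=0, brand=Delt, category=garment, rating=4}, since category is garment.
Accepted: {stock=20, brand=Erix, category=garment, rating=4}, since category is garment.
Rejected: {stock=24, brand=Corv, category=book, rating=4}, since category is book.
Rejected: {stock=6, brand=Delt, category=book, rating=5}, since category is book.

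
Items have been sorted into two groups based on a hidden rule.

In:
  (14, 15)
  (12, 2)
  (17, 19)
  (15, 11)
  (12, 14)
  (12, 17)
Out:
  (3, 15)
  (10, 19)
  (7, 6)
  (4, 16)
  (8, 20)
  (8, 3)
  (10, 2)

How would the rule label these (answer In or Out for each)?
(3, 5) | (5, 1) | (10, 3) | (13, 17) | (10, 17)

The common property of the 'In' items is: first ≥ 11. No 'Out' item has it.

Out, Out, Out, In, Out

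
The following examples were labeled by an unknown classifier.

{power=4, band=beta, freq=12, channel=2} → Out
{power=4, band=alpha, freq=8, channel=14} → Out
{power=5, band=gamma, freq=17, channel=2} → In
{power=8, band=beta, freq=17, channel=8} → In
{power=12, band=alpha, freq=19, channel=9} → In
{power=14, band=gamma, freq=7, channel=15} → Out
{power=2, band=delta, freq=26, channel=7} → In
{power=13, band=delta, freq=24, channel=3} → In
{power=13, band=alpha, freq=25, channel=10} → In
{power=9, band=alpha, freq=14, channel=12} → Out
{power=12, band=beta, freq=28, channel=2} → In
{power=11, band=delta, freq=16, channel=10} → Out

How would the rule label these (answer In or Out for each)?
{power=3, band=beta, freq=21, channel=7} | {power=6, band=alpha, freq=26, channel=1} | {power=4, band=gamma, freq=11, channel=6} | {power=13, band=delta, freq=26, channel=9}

In, In, Out, In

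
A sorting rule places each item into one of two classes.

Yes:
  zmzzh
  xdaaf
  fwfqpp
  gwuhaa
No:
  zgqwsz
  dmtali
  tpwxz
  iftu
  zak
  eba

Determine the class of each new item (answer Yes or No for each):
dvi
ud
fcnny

No, No, Yes

The simplest hypothesis consistent with all the labels is: has a double letter.
dvi — no doubled letter, hence No.
ud — no doubled letter, hence No.
fcnny — 'nn' doubled, hence Yes.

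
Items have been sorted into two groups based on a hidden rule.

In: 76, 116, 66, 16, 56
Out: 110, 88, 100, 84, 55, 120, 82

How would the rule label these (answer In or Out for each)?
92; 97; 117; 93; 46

'In' ⟺ ends in digit 6.
92 — last digit 2, hence Out. 97 — last digit 7, hence Out. 117 — last digit 7, hence Out. 93 — last digit 3, hence Out. 46 — last digit 6, hence In.

Out, Out, Out, Out, In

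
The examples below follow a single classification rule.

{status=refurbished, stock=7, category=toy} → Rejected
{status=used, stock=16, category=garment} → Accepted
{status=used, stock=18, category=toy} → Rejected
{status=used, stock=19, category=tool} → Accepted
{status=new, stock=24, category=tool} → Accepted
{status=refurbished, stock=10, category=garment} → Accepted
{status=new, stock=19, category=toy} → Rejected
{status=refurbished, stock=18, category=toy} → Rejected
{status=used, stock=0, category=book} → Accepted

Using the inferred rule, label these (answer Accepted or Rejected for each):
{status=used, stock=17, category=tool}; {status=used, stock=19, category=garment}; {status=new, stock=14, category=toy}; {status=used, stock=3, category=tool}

Accepted, Accepted, Rejected, Accepted

Every 'Accepted' example satisfies: category is not toy. None of the 'Rejected' examples do.
Accepted: {status=used, stock=17, category=tool}, since category is tool.
Accepted: {status=used, stock=19, category=garment}, since category is garment.
Rejected: {status=new, stock=14, category=toy}, since category is toy.
Accepted: {status=used, stock=3, category=tool}, since category is tool.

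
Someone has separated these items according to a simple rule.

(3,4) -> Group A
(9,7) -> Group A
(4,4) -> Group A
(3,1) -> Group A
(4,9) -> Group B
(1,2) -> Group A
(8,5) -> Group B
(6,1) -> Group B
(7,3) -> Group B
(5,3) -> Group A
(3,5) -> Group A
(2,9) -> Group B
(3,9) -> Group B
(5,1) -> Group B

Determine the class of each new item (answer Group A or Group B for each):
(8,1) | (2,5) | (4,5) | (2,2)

Group B, Group B, Group A, Group A

Every 'Group A' example satisfies: |first − second| ≤ 2. None of the 'Group B' examples do.
(8,1): |8−1| = 7, does not satisfy this → Group B.
(2,5): |2−5| = 3, does not satisfy this → Group B.
(4,5): |4−5| = 1, meets the rule → Group A.
(2,2): |2−2| = 0, meets the rule → Group A.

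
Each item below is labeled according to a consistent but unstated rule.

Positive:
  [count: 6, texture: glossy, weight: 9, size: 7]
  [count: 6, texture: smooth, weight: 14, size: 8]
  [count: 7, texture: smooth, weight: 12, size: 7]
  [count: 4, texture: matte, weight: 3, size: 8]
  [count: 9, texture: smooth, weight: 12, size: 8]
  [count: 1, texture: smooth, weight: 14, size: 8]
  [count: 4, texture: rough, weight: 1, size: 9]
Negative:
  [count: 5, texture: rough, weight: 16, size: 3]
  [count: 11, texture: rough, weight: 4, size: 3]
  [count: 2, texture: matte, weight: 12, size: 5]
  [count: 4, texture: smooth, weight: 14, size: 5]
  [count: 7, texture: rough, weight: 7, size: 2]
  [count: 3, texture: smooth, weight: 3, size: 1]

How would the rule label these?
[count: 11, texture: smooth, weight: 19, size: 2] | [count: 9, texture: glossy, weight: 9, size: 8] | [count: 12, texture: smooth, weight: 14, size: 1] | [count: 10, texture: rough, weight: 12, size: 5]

Rule: size ≥ 7. This holds for each 'Positive' example and fails for each 'Negative' one.
[count: 11, texture: smooth, weight: 19, size: 2] → size = 2 → Negative.
[count: 9, texture: glossy, weight: 9, size: 8] → size = 8 → Positive.
[count: 12, texture: smooth, weight: 14, size: 1] → size = 1 → Negative.
[count: 10, texture: rough, weight: 12, size: 5] → size = 5 → Negative.

Negative, Positive, Negative, Negative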